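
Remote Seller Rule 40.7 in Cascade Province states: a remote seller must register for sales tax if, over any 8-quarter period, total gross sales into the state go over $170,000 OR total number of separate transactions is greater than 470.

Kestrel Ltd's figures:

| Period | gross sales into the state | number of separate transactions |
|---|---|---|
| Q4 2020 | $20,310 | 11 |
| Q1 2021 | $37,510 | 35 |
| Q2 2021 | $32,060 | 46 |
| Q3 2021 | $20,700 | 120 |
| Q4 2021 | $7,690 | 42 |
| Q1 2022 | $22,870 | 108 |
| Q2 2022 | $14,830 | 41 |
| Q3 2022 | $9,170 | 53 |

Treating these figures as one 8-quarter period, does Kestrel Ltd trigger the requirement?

Total gross sales into the state: $20,310 + $37,510 + $32,060 + $20,700 + $7,690 + $22,870 + $14,830 + $9,170 = $165,140 (≤ $170,000).
Total number of separate transactions: 11 + 35 + 46 + 120 + 42 + 108 + 41 + 53 = 456 (≤ 470).
The test is 'or': neither threshold is exceeded.

No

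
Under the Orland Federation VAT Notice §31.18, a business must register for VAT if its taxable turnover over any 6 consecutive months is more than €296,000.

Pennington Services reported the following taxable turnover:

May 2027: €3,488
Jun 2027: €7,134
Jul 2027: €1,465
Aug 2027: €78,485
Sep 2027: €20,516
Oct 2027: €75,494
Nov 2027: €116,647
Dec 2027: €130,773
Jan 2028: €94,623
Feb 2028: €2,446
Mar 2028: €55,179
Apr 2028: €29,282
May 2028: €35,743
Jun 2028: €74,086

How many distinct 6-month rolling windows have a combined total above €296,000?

7

May 2027–Oct 2027: €3,488 + €7,134 + €1,465 + €78,485 + €20,516 + €75,494 = €186,582 (under)
Jun 2027–Nov 2027: €7,134 + €1,465 + €78,485 + €20,516 + €75,494 + €116,647 = €299,741 (over)
Jul 2027–Dec 2027: €1,465 + €78,485 + €20,516 + €75,494 + €116,647 + €130,773 = €423,380 (over)
Aug 2027–Jan 2028: €78,485 + €20,516 + €75,494 + €116,647 + €130,773 + €94,623 = €516,538 (over)
Sep 2027–Feb 2028: €20,516 + €75,494 + €116,647 + €130,773 + €94,623 + €2,446 = €440,499 (over)
Oct 2027–Mar 2028: €75,494 + €116,647 + €130,773 + €94,623 + €2,446 + €55,179 = €475,162 (over)
Nov 2027–Apr 2028: €116,647 + €130,773 + €94,623 + €2,446 + €55,179 + €29,282 = €428,950 (over)
Dec 2027–May 2028: €130,773 + €94,623 + €2,446 + €55,179 + €29,282 + €35,743 = €348,046 (over)
Jan 2028–Jun 2028: €94,623 + €2,446 + €55,179 + €29,282 + €35,743 + €74,086 = €291,359 (under)
7 windows exceed the threshold.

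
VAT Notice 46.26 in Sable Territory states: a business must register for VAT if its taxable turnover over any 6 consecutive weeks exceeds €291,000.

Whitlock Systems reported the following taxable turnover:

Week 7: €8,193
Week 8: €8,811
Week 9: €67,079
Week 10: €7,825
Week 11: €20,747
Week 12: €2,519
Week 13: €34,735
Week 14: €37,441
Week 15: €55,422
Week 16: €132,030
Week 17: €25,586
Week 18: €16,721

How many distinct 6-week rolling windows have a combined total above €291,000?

Week 7–Week 12: €8,193 + €8,811 + €67,079 + €7,825 + €20,747 + €2,519 = €115,174 (under)
Week 8–Week 13: €8,811 + €67,079 + €7,825 + €20,747 + €2,519 + €34,735 = €141,716 (under)
Week 9–Week 14: €67,079 + €7,825 + €20,747 + €2,519 + €34,735 + €37,441 = €170,346 (under)
Week 10–Week 15: €7,825 + €20,747 + €2,519 + €34,735 + €37,441 + €55,422 = €158,689 (under)
Week 11–Week 16: €20,747 + €2,519 + €34,735 + €37,441 + €55,422 + €132,030 = €282,894 (under)
Week 12–Week 17: €2,519 + €34,735 + €37,441 + €55,422 + €132,030 + €25,586 = €287,733 (under)
Week 13–Week 18: €34,735 + €37,441 + €55,422 + €132,030 + €25,586 + €16,721 = €301,935 (over)
1 window exceeds the threshold.

1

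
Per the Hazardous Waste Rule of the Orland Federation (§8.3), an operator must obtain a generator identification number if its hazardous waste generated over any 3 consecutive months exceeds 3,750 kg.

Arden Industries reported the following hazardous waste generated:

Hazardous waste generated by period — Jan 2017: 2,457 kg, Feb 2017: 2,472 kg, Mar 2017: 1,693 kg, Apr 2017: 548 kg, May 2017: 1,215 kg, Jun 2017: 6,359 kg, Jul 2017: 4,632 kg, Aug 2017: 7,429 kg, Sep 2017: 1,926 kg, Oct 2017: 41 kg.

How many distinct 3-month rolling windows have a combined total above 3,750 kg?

Jan 2017–Mar 2017: 2,457 kg + 2,472 kg + 1,693 kg = 6,622 kg (over)
Feb 2017–Apr 2017: 2,472 kg + 1,693 kg + 548 kg = 4,713 kg (over)
Mar 2017–May 2017: 1,693 kg + 548 kg + 1,215 kg = 3,456 kg (under)
Apr 2017–Jun 2017: 548 kg + 1,215 kg + 6,359 kg = 8,122 kg (over)
May 2017–Jul 2017: 1,215 kg + 6,359 kg + 4,632 kg = 12,206 kg (over)
Jun 2017–Aug 2017: 6,359 kg + 4,632 kg + 7,429 kg = 18,420 kg (over)
Jul 2017–Sep 2017: 4,632 kg + 7,429 kg + 1,926 kg = 13,987 kg (over)
Aug 2017–Oct 2017: 7,429 kg + 1,926 kg + 41 kg = 9,396 kg (over)
7 windows exceed the threshold.

7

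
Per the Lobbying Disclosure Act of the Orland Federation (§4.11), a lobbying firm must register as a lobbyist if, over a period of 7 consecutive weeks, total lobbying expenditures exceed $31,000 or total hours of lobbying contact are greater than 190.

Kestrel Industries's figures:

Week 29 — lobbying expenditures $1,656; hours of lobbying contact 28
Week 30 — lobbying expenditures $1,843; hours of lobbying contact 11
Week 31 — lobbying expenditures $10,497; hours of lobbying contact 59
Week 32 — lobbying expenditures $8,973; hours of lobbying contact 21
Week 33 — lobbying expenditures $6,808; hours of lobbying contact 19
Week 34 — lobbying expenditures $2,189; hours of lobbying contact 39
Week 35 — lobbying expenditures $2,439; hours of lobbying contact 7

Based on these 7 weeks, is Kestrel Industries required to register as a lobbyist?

Total lobbying expenditures: $1,656 + $1,843 + $10,497 + $8,973 + $6,808 + $2,189 + $2,439 = $34,405 (> $31,000).
Total hours of lobbying contact: 28 + 11 + 59 + 21 + 19 + 39 + 7 = 184 (≤ 190).
The test is 'or': at least one threshold is exceeded.

Yes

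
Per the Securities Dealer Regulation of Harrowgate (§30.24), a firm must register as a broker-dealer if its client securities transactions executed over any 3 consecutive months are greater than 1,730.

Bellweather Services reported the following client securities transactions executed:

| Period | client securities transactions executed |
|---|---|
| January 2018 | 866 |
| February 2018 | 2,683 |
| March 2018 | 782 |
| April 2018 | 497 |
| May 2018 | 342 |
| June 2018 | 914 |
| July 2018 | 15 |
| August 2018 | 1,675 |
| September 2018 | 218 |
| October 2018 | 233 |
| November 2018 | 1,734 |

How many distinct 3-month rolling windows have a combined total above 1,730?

January 2018–March 2018: 866 + 2,683 + 782 = 4,331 (over)
February 2018–April 2018: 2,683 + 782 + 497 = 3,962 (over)
March 2018–May 2018: 782 + 497 + 342 = 1,621 (under)
April 2018–June 2018: 497 + 342 + 914 = 1,753 (over)
May 2018–July 2018: 342 + 914 + 15 = 1,271 (under)
June 2018–August 2018: 914 + 15 + 1,675 = 2,604 (over)
July 2018–September 2018: 15 + 1,675 + 218 = 1,908 (over)
August 2018–October 2018: 1,675 + 218 + 233 = 2,126 (over)
September 2018–November 2018: 218 + 233 + 1,734 = 2,185 (over)
7 windows exceed the threshold.

7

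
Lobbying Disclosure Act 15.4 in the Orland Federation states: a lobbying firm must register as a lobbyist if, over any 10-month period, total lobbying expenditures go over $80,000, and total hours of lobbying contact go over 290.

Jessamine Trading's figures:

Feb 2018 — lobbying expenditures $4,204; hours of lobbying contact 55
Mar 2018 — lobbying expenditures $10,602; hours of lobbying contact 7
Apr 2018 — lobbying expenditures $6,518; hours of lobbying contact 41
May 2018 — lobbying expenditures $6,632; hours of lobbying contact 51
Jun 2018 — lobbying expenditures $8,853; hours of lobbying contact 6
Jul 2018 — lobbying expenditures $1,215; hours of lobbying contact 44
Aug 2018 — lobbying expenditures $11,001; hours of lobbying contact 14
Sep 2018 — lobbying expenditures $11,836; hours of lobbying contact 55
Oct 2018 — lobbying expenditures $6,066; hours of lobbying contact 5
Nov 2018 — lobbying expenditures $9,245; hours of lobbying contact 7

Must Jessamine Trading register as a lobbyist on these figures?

Total lobbying expenditures: $4,204 + $10,602 + $6,518 + $6,632 + $8,853 + $1,215 + $11,001 + $11,836 + $6,066 + $9,245 = $76,172 (≤ $80,000).
Total hours of lobbying contact: 55 + 7 + 41 + 51 + 6 + 44 + 14 + 55 + 5 + 7 = 285 (≤ 290).
The test is 'and': the rule requires both, and at least one is not exceeded.

No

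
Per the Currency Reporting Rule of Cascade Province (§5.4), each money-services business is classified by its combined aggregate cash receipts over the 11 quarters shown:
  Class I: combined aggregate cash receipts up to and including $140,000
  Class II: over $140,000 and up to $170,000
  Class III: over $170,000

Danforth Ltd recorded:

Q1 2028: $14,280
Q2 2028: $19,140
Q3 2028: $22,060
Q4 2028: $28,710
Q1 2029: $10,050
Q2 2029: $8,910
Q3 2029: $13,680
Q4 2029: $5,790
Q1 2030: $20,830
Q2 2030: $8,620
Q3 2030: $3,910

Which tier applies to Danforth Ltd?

Class II

Combined aggregate cash receipts: $14,280 + $19,140 + $22,060 + $28,710 + $10,050 + $8,910 + $13,680 + $5,790 + $20,830 + $8,620 + $3,910 = $155,980.
$140,000 < $155,980 ≤ $170,000, so Class II applies.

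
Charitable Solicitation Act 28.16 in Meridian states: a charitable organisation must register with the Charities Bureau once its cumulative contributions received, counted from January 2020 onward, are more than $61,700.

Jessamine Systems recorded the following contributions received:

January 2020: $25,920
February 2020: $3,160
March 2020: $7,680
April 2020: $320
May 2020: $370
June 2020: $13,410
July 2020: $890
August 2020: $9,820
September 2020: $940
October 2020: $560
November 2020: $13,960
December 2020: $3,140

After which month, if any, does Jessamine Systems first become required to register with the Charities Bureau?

Through January 2020: $25,920
Through February 2020: $29,080
Through March 2020: $36,760
Through April 2020: $37,080
Through May 2020: $37,450
Through June 2020: $50,860
Through July 2020: $51,750
Through August 2020: $61,570
Through September 2020: $62,510 ← exceeds threshold

September 2020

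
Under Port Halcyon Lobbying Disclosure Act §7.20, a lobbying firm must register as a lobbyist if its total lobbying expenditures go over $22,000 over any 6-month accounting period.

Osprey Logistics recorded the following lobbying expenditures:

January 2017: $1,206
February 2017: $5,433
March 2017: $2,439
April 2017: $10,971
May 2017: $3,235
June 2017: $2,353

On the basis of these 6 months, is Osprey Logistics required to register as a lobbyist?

Yes

Total lobbying expenditures: $1,206 + $5,433 + $2,439 + $10,971 + $3,235 + $2,353 = $25,637.
$25,637 > $22,000, so the threshold is exceeded.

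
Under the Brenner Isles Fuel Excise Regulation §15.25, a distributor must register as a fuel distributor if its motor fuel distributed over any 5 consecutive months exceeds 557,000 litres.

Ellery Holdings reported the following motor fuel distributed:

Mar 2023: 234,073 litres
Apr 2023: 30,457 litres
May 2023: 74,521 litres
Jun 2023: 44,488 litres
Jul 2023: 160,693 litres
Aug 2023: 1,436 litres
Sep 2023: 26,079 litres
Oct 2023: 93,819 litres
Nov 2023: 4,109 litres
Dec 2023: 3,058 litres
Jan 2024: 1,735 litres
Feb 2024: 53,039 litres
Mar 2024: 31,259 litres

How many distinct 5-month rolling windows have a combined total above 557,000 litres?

0

Mar 2023–Jul 2023: 234,073 litres + 30,457 litres + 74,521 litres + 44,488 litres + 160,693 litres = 544,232 litres (under)
Apr 2023–Aug 2023: 30,457 litres + 74,521 litres + 44,488 litres + 160,693 litres + 1,436 litres = 311,595 litres (under)
May 2023–Sep 2023: 74,521 litres + 44,488 litres + 160,693 litres + 1,436 litres + 26,079 litres = 307,217 litres (under)
Jun 2023–Oct 2023: 44,488 litres + 160,693 litres + 1,436 litres + 26,079 litres + 93,819 litres = 326,515 litres (under)
Jul 2023–Nov 2023: 160,693 litres + 1,436 litres + 26,079 litres + 93,819 litres + 4,109 litres = 286,136 litres (under)
Aug 2023–Dec 2023: 1,436 litres + 26,079 litres + 93,819 litres + 4,109 litres + 3,058 litres = 128,501 litres (under)
Sep 2023–Jan 2024: 26,079 litres + 93,819 litres + 4,109 litres + 3,058 litres + 1,735 litres = 128,800 litres (under)
Oct 2023–Feb 2024: 93,819 litres + 4,109 litres + 3,058 litres + 1,735 litres + 53,039 litres = 155,760 litres (under)
Nov 2023–Mar 2024: 4,109 litres + 3,058 litres + 1,735 litres + 53,039 litres + 31,259 litres = 93,200 litres (under)
0 windows exceed the threshold.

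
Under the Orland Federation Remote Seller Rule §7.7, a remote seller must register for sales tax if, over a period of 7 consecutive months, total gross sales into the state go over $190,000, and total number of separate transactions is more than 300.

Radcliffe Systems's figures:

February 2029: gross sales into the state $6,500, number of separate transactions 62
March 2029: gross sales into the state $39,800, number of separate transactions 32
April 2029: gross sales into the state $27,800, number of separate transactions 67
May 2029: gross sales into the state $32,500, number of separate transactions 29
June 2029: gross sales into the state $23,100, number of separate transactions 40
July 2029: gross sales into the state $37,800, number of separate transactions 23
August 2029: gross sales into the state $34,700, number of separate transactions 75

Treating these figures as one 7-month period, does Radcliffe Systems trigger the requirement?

Yes

Total gross sales into the state: $6,500 + $39,800 + $27,800 + $32,500 + $23,100 + $37,800 + $34,700 = $202,200 (> $190,000).
Total number of separate transactions: 62 + 32 + 67 + 29 + 40 + 23 + 75 = 328 (> 300).
The test is 'and': both thresholds are exceeded.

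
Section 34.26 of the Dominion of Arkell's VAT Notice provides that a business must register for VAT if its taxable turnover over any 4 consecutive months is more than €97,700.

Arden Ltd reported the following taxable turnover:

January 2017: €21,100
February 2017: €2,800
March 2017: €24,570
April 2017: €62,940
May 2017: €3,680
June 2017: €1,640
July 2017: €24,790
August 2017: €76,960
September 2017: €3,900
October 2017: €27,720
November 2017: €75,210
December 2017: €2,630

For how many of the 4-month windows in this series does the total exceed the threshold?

6

January 2017–April 2017: €21,100 + €2,800 + €24,570 + €62,940 = €111,410 (over)
February 2017–May 2017: €2,800 + €24,570 + €62,940 + €3,680 = €93,990 (under)
March 2017–June 2017: €24,570 + €62,940 + €3,680 + €1,640 = €92,830 (under)
April 2017–July 2017: €62,940 + €3,680 + €1,640 + €24,790 = €93,050 (under)
May 2017–August 2017: €3,680 + €1,640 + €24,790 + €76,960 = €107,070 (over)
June 2017–September 2017: €1,640 + €24,790 + €76,960 + €3,900 = €107,290 (over)
July 2017–October 2017: €24,790 + €76,960 + €3,900 + €27,720 = €133,370 (over)
August 2017–November 2017: €76,960 + €3,900 + €27,720 + €75,210 = €183,790 (over)
September 2017–December 2017: €3,900 + €27,720 + €75,210 + €2,630 = €109,460 (over)
6 windows exceed the threshold.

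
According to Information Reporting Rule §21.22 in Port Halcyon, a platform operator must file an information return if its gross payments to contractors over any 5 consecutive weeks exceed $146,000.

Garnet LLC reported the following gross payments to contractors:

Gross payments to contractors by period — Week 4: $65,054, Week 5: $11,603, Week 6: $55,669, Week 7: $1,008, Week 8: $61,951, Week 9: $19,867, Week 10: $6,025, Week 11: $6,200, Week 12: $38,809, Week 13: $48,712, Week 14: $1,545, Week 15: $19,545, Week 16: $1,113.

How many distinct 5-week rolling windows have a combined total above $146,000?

2

Week 4–Week 8: $65,054 + $11,603 + $55,669 + $1,008 + $61,951 = $195,285 (over)
Week 5–Week 9: $11,603 + $55,669 + $1,008 + $61,951 + $19,867 = $150,098 (over)
Week 6–Week 10: $55,669 + $1,008 + $61,951 + $19,867 + $6,025 = $144,520 (under)
Week 7–Week 11: $1,008 + $61,951 + $19,867 + $6,025 + $6,200 = $95,051 (under)
Week 8–Week 12: $61,951 + $19,867 + $6,025 + $6,200 + $38,809 = $132,852 (under)
Week 9–Week 13: $19,867 + $6,025 + $6,200 + $38,809 + $48,712 = $119,613 (under)
Week 10–Week 14: $6,025 + $6,200 + $38,809 + $48,712 + $1,545 = $101,291 (under)
Week 11–Week 15: $6,200 + $38,809 + $48,712 + $1,545 + $19,545 = $114,811 (under)
Week 12–Week 16: $38,809 + $48,712 + $1,545 + $19,545 + $1,113 = $109,724 (under)
2 windows exceed the threshold.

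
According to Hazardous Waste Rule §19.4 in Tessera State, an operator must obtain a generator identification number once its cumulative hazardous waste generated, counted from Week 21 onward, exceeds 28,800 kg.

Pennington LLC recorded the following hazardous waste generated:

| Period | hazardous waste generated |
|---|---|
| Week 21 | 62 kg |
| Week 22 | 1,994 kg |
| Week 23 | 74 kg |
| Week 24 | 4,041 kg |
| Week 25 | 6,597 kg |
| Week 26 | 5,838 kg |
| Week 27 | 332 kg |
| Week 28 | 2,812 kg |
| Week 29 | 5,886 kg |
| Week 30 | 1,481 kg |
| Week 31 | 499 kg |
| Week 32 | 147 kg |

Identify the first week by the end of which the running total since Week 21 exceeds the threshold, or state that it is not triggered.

Through Week 21: 62 kg
Through Week 22: 2,056 kg
Through Week 23: 2,130 kg
Through Week 24: 6,171 kg
Through Week 25: 12,768 kg
Through Week 26: 18,606 kg
Through Week 27: 18,938 kg
Through Week 28: 21,750 kg
Through Week 29: 27,636 kg
Through Week 30: 29,117 kg ← exceeds threshold

Week 30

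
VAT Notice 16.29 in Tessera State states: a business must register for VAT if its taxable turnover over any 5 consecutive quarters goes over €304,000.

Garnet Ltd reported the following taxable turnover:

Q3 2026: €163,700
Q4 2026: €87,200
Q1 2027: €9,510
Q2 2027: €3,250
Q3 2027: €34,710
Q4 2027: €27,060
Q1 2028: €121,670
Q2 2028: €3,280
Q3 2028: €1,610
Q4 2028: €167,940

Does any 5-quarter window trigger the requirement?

Q3 2026–Q3 2027: €163,700 + €87,200 + €9,510 + €3,250 + €34,710 = €298,370 (under)
Q4 2026–Q4 2027: €87,200 + €9,510 + €3,250 + €34,710 + €27,060 = €161,730 (under)
Q1 2027–Q1 2028: €9,510 + €3,250 + €34,710 + €27,060 + €121,670 = €196,200 (under)
Q2 2027–Q2 2028: €3,250 + €34,710 + €27,060 + €121,670 + €3,280 = €189,970 (under)
Q3 2027–Q3 2028: €34,710 + €27,060 + €121,670 + €3,280 + €1,610 = €188,330 (under)
Q4 2027–Q4 2028: €27,060 + €121,670 + €3,280 + €1,610 + €167,940 = €321,560 (over)
At least one window exceeds €304,000.

Yes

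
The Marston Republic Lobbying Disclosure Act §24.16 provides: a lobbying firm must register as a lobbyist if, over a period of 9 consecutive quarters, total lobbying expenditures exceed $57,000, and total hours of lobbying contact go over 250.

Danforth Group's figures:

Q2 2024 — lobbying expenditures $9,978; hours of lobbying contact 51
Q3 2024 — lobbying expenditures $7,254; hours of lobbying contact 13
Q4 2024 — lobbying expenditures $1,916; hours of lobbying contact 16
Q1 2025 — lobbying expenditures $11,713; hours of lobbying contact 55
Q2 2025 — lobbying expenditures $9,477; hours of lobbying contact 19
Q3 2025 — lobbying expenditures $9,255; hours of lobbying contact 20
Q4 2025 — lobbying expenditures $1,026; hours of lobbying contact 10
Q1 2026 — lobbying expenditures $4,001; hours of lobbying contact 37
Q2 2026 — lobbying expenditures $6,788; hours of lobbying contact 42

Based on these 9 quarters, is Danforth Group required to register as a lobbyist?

Total lobbying expenditures: $9,978 + $7,254 + $1,916 + $11,713 + $9,477 + $9,255 + $1,026 + $4,001 + $6,788 = $61,408 (> $57,000).
Total hours of lobbying contact: 51 + 13 + 16 + 55 + 19 + 20 + 10 + 37 + 42 = 263 (> 250).
The test is 'and': both thresholds are exceeded.

Yes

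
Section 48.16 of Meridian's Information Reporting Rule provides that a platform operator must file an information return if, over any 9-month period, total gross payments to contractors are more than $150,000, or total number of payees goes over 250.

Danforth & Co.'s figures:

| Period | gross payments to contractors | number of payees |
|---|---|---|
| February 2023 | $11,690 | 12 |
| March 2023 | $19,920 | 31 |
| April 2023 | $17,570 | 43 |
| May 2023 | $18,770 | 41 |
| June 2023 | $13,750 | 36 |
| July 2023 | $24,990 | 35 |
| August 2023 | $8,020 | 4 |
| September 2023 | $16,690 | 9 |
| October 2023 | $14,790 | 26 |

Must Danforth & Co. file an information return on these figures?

Total gross payments to contractors: $11,690 + $19,920 + $17,570 + $18,770 + $13,750 + $24,990 + $8,020 + $16,690 + $14,790 = $146,190 (≤ $150,000).
Total number of payees: 12 + 31 + 43 + 41 + 36 + 35 + 4 + 9 + 26 = 237 (≤ 250).
The test is 'or': neither threshold is exceeded.

No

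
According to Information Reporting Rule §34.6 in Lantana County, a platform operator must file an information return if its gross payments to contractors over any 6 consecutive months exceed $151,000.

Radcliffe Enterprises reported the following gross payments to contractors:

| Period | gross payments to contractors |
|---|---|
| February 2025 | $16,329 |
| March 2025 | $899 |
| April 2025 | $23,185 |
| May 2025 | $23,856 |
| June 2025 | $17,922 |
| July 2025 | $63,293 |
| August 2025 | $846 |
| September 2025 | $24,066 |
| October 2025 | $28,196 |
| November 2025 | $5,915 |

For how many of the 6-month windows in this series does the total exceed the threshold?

2

February 2025–July 2025: $16,329 + $899 + $23,185 + $23,856 + $17,922 + $63,293 = $145,484 (under)
March 2025–August 2025: $899 + $23,185 + $23,856 + $17,922 + $63,293 + $846 = $130,001 (under)
April 2025–September 2025: $23,185 + $23,856 + $17,922 + $63,293 + $846 + $24,066 = $153,168 (over)
May 2025–October 2025: $23,856 + $17,922 + $63,293 + $846 + $24,066 + $28,196 = $158,179 (over)
June 2025–November 2025: $17,922 + $63,293 + $846 + $24,066 + $28,196 + $5,915 = $140,238 (under)
2 windows exceed the threshold.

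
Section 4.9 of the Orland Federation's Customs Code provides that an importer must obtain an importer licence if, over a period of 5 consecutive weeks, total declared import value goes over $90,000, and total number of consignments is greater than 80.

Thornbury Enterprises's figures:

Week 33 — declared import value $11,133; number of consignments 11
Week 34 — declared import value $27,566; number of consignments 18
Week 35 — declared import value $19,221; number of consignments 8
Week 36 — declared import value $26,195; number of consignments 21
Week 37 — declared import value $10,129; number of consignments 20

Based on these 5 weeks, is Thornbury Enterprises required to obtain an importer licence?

No

Total declared import value: $11,133 + $27,566 + $19,221 + $26,195 + $10,129 = $94,244 (> $90,000).
Total number of consignments: 11 + 18 + 8 + 21 + 20 = 78 (≤ 80).
The test is 'and': the rule requires both, and at least one is not exceeded.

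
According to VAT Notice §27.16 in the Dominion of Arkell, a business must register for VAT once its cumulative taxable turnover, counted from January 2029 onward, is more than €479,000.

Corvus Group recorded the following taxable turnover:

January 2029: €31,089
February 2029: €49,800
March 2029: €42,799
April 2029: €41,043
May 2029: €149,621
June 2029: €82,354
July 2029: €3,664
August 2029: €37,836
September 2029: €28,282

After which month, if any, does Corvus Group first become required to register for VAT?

Through January 2029: €31,089
Through February 2029: €80,889
Through March 2029: €123,688
Through April 2029: €164,731
Through May 2029: €314,352
Through June 2029: €396,706
Through July 2029: €400,370
Through August 2029: €438,206
Through September 2029: €466,488
Final cumulative total €466,488 ≤ €479,000; the threshold is never exceeded.

Not triggered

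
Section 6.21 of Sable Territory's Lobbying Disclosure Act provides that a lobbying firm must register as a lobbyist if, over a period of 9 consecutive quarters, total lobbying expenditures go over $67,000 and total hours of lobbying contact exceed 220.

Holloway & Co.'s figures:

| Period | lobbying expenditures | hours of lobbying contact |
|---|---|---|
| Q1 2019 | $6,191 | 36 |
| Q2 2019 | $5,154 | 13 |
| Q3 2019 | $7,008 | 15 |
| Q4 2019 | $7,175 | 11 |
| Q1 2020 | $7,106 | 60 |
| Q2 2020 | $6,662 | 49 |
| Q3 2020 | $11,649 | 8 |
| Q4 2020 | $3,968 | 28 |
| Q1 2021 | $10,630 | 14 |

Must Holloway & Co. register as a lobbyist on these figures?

No

Total lobbying expenditures: $6,191 + $5,154 + $7,008 + $7,175 + $7,106 + $6,662 + $11,649 + $3,968 + $10,630 = $65,543 (≤ $67,000).
Total hours of lobbying contact: 36 + 13 + 15 + 11 + 60 + 49 + 8 + 28 + 14 = 234 (> 220).
The test is 'and': the rule requires both, and at least one is not exceeded.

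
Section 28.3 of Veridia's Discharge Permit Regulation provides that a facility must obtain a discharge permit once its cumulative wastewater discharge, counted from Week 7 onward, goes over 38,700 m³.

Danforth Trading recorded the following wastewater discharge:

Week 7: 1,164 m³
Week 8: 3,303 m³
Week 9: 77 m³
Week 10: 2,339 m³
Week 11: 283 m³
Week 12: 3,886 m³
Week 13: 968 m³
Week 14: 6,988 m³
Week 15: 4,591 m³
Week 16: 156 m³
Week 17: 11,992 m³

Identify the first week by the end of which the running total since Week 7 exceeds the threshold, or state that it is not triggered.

Through Week 7: 1,164 m³
Through Week 8: 4,467 m³
Through Week 9: 4,544 m³
Through Week 10: 6,883 m³
Through Week 11: 7,166 m³
Through Week 12: 11,052 m³
Through Week 13: 12,020 m³
Through Week 14: 19,008 m³
Through Week 15: 23,599 m³
Through Week 16: 23,755 m³
Through Week 17: 35,747 m³
Final cumulative total 35,747 m³ ≤ 38,700 m³; the threshold is never exceeded.

Not triggered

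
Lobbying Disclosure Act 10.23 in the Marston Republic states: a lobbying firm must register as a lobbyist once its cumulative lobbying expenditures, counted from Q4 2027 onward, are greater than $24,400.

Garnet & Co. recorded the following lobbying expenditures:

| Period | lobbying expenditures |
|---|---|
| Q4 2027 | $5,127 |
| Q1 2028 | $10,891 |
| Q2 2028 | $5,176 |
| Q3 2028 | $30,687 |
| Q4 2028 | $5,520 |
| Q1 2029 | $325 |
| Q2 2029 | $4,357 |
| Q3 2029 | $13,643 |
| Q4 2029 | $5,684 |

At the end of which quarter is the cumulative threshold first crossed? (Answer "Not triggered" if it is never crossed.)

Through Q4 2027: $5,127
Through Q1 2028: $16,018
Through Q2 2028: $21,194
Through Q3 2028: $51,881 ← exceeds threshold

Q3 2028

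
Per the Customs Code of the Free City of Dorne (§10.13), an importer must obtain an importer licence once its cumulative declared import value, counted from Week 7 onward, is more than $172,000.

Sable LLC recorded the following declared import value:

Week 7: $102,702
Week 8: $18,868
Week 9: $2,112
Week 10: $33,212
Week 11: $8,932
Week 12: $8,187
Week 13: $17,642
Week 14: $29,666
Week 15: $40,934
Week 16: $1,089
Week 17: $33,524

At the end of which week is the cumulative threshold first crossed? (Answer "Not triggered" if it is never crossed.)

Week 12

Through Week 7: $102,702
Through Week 8: $121,570
Through Week 9: $123,682
Through Week 10: $156,894
Through Week 11: $165,826
Through Week 12: $174,013 ← exceeds threshold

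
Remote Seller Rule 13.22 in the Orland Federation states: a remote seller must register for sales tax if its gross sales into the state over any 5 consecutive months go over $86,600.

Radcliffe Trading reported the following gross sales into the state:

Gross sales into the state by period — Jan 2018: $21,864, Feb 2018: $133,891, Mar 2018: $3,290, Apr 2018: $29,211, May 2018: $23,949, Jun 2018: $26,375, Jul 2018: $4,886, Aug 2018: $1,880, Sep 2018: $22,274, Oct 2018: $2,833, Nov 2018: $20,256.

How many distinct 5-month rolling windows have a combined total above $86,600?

3

Jan 2018–May 2018: $21,864 + $133,891 + $3,290 + $29,211 + $23,949 = $212,205 (over)
Feb 2018–Jun 2018: $133,891 + $3,290 + $29,211 + $23,949 + $26,375 = $216,716 (over)
Mar 2018–Jul 2018: $3,290 + $29,211 + $23,949 + $26,375 + $4,886 = $87,711 (over)
Apr 2018–Aug 2018: $29,211 + $23,949 + $26,375 + $4,886 + $1,880 = $86,301 (under)
May 2018–Sep 2018: $23,949 + $26,375 + $4,886 + $1,880 + $22,274 = $79,364 (under)
Jun 2018–Oct 2018: $26,375 + $4,886 + $1,880 + $22,274 + $2,833 = $58,248 (under)
Jul 2018–Nov 2018: $4,886 + $1,880 + $22,274 + $2,833 + $20,256 = $52,129 (under)
3 windows exceed the threshold.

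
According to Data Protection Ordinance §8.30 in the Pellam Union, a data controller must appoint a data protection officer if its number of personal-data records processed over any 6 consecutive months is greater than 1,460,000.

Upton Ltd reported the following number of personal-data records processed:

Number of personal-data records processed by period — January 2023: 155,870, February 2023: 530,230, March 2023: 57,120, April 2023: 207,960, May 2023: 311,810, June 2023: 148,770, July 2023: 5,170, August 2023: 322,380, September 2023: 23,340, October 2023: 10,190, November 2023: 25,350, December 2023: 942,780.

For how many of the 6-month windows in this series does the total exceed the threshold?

January 2023–June 2023: 155,870 + 530,230 + 57,120 + 207,960 + 311,810 + 148,770 = 1,411,760 (under)
February 2023–July 2023: 530,230 + 57,120 + 207,960 + 311,810 + 148,770 + 5,170 = 1,261,060 (under)
March 2023–August 2023: 57,120 + 207,960 + 311,810 + 148,770 + 5,170 + 322,380 = 1,053,210 (under)
April 2023–September 2023: 207,960 + 311,810 + 148,770 + 5,170 + 322,380 + 23,340 = 1,019,430 (under)
May 2023–October 2023: 311,810 + 148,770 + 5,170 + 322,380 + 23,340 + 10,190 = 821,660 (under)
June 2023–November 2023: 148,770 + 5,170 + 322,380 + 23,340 + 10,190 + 25,350 = 535,200 (under)
July 2023–December 2023: 5,170 + 322,380 + 23,340 + 10,190 + 25,350 + 942,780 = 1,329,210 (under)
0 windows exceed the threshold.

0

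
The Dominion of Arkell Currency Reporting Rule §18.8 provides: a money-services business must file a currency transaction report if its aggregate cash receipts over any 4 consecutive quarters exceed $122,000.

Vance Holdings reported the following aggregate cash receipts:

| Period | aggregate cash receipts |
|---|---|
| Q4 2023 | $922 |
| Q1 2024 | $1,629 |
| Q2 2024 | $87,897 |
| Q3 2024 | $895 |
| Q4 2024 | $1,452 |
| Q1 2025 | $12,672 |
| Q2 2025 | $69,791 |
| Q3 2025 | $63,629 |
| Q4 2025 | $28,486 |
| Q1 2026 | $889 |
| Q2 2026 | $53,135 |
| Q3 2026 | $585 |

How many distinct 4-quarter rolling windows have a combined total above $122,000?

Q4 2023–Q3 2024: $922 + $1,629 + $87,897 + $895 = $91,343 (under)
Q1 2024–Q4 2024: $1,629 + $87,897 + $895 + $1,452 = $91,873 (under)
Q2 2024–Q1 2025: $87,897 + $895 + $1,452 + $12,672 = $102,916 (under)
Q3 2024–Q2 2025: $895 + $1,452 + $12,672 + $69,791 = $84,810 (under)
Q4 2024–Q3 2025: $1,452 + $12,672 + $69,791 + $63,629 = $147,544 (over)
Q1 2025–Q4 2025: $12,672 + $69,791 + $63,629 + $28,486 = $174,578 (over)
Q2 2025–Q1 2026: $69,791 + $63,629 + $28,486 + $889 = $162,795 (over)
Q3 2025–Q2 2026: $63,629 + $28,486 + $889 + $53,135 = $146,139 (over)
Q4 2025–Q3 2026: $28,486 + $889 + $53,135 + $585 = $83,095 (under)
4 windows exceed the threshold.

4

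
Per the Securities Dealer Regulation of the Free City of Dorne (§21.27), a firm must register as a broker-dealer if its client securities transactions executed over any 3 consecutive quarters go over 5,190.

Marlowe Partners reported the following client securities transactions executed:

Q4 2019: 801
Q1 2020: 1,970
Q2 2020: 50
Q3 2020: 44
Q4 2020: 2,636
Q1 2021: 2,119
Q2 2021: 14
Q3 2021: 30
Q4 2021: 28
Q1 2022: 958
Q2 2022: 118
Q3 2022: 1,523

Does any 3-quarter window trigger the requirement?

Q4 2019–Q2 2020: 801 + 1,970 + 50 = 2,821 (under)
Q1 2020–Q3 2020: 1,970 + 50 + 44 = 2,064 (under)
Q2 2020–Q4 2020: 50 + 44 + 2,636 = 2,730 (under)
Q3 2020–Q1 2021: 44 + 2,636 + 2,119 = 4,799 (under)
Q4 2020–Q2 2021: 2,636 + 2,119 + 14 = 4,769 (under)
Q1 2021–Q3 2021: 2,119 + 14 + 30 = 2,163 (under)
Q2 2021–Q4 2021: 14 + 30 + 28 = 72 (under)
Q3 2021–Q1 2022: 30 + 28 + 958 = 1,016 (under)
Q4 2021–Q2 2022: 28 + 958 + 118 = 1,104 (under)
Q1 2022–Q3 2022: 958 + 118 + 1,523 = 2,599 (under)
No window exceeds 5,190.

No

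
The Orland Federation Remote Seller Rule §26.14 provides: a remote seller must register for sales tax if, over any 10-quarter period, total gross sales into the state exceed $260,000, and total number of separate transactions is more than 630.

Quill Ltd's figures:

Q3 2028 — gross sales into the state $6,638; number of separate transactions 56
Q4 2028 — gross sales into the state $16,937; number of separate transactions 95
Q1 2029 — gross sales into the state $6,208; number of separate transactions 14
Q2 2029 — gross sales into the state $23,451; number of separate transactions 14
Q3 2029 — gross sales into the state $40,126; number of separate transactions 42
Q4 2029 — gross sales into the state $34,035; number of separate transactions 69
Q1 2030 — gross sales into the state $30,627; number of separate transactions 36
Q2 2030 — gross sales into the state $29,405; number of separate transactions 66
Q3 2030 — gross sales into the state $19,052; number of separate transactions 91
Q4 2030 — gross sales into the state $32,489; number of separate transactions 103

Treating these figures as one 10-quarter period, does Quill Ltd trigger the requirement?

Total gross sales into the state: $6,638 + $16,937 + $6,208 + $23,451 + $40,126 + $34,035 + $30,627 + $29,405 + $19,052 + $32,489 = $238,968 (≤ $260,000).
Total number of separate transactions: 56 + 95 + 14 + 14 + 42 + 69 + 36 + 66 + 91 + 103 = 586 (≤ 630).
The test is 'and': the rule requires both, and at least one is not exceeded.

No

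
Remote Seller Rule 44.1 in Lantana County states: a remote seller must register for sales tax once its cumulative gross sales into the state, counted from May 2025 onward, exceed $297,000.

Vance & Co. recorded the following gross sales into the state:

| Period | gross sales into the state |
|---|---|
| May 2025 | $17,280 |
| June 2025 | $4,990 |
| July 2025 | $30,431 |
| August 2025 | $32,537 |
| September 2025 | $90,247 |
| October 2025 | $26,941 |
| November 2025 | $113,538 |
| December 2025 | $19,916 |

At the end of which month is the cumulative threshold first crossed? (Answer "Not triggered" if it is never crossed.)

November 2025

Through May 2025: $17,280
Through June 2025: $22,270
Through July 2025: $52,701
Through August 2025: $85,238
Through September 2025: $175,485
Through October 2025: $202,426
Through November 2025: $315,964 ← exceeds threshold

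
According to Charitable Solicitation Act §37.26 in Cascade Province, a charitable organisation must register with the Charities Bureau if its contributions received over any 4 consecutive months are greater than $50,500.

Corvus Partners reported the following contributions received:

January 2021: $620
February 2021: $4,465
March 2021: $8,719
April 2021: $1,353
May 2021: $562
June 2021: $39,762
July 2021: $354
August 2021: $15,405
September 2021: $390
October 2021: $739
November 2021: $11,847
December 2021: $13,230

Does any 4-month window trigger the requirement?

January 2021–April 2021: $620 + $4,465 + $8,719 + $1,353 = $15,157 (under)
February 2021–May 2021: $4,465 + $8,719 + $1,353 + $562 = $15,099 (under)
March 2021–June 2021: $8,719 + $1,353 + $562 + $39,762 = $50,396 (under)
April 2021–July 2021: $1,353 + $562 + $39,762 + $354 = $42,031 (under)
May 2021–August 2021: $562 + $39,762 + $354 + $15,405 = $56,083 (over)
June 2021–September 2021: $39,762 + $354 + $15,405 + $390 = $55,911 (over)
July 2021–October 2021: $354 + $15,405 + $390 + $739 = $16,888 (under)
August 2021–November 2021: $15,405 + $390 + $739 + $11,847 = $28,381 (under)
September 2021–December 2021: $390 + $739 + $11,847 + $13,230 = $26,206 (under)
At least one window exceeds $50,500.

Yes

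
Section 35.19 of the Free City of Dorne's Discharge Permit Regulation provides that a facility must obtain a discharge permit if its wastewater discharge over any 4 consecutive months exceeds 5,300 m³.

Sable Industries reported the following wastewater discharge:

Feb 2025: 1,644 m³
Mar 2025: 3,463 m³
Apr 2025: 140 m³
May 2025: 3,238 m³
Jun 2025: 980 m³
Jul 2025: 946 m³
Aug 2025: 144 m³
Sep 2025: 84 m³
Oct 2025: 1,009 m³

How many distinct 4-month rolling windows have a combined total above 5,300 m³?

4

Feb 2025–May 2025: 1,644 m³ + 3,463 m³ + 140 m³ + 3,238 m³ = 8,485 m³ (over)
Mar 2025–Jun 2025: 3,463 m³ + 140 m³ + 3,238 m³ + 980 m³ = 7,821 m³ (over)
Apr 2025–Jul 2025: 140 m³ + 3,238 m³ + 980 m³ + 946 m³ = 5,304 m³ (over)
May 2025–Aug 2025: 3,238 m³ + 980 m³ + 946 m³ + 144 m³ = 5,308 m³ (over)
Jun 2025–Sep 2025: 980 m³ + 946 m³ + 144 m³ + 84 m³ = 2,154 m³ (under)
Jul 2025–Oct 2025: 946 m³ + 144 m³ + 84 m³ + 1,009 m³ = 2,183 m³ (under)
4 windows exceed the threshold.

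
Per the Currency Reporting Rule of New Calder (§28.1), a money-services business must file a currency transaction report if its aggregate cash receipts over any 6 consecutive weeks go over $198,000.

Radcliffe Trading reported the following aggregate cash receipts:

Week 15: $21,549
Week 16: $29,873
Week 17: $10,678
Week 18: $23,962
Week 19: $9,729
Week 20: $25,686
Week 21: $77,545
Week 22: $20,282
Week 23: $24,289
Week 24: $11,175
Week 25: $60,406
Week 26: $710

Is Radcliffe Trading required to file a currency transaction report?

Yes

Week 15–Week 20: $21,549 + $29,873 + $10,678 + $23,962 + $9,729 + $25,686 = $121,477 (under)
Week 16–Week 21: $29,873 + $10,678 + $23,962 + $9,729 + $25,686 + $77,545 = $177,473 (under)
Week 17–Week 22: $10,678 + $23,962 + $9,729 + $25,686 + $77,545 + $20,282 = $167,882 (under)
Week 18–Week 23: $23,962 + $9,729 + $25,686 + $77,545 + $20,282 + $24,289 = $181,493 (under)
Week 19–Week 24: $9,729 + $25,686 + $77,545 + $20,282 + $24,289 + $11,175 = $168,706 (under)
Week 20–Week 25: $25,686 + $77,545 + $20,282 + $24,289 + $11,175 + $60,406 = $219,383 (over)
Week 21–Week 26: $77,545 + $20,282 + $24,289 + $11,175 + $60,406 + $710 = $194,407 (under)
At least one window exceeds $198,000.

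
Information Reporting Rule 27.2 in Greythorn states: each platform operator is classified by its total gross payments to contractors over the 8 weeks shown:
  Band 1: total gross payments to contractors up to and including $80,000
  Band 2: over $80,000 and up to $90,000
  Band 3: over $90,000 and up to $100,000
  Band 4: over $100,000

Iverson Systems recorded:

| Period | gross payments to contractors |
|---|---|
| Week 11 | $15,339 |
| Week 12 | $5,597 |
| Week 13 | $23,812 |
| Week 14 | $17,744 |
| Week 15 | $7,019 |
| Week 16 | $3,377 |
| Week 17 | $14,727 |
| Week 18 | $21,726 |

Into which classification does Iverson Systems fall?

Band 4

Total gross payments to contractors: $15,339 + $5,597 + $23,812 + $17,744 + $7,019 + $3,377 + $14,727 + $21,726 = $109,341.
$109,341 > $100,000, so Band 4 applies.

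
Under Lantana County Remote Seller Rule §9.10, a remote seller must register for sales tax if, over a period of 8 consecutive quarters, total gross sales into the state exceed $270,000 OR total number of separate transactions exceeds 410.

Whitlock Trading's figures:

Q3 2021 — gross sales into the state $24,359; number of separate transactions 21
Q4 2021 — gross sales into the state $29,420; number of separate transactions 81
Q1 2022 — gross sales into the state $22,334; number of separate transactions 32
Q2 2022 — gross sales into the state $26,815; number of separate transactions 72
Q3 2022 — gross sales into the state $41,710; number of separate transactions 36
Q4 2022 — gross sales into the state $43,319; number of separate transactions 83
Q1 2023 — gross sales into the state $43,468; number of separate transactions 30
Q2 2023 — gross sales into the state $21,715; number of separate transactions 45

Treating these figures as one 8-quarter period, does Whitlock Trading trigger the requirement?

Total gross sales into the state: $24,359 + $29,420 + $22,334 + $26,815 + $41,710 + $43,319 + $43,468 + $21,715 = $253,140 (≤ $270,000).
Total number of separate transactions: 21 + 81 + 32 + 72 + 36 + 83 + 30 + 45 = 400 (≤ 410).
The test is 'or': neither threshold is exceeded.

No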